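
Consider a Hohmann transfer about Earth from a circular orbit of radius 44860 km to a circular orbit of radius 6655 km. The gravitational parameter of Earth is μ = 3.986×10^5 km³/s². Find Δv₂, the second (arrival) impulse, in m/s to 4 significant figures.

Transfer-ellipse semi-major axis a_t = (r₁ + r₂)/2 = (44860 + 6655)/2 = 25757.5 km.
Circular speed at r = 6655 km: v_c = √(μ/r) = 7.7392 km/s.
Vis-viva on the transfer ellipse at r = 6655 km gives v_t = √[μ(2/r − 1/a_t)] = 10.213 km/s.
Δv₂ = |v_t − v_c| = |10.213 − 7.7392| = 2.474 km/s.

Δv₂ = 2474 m/s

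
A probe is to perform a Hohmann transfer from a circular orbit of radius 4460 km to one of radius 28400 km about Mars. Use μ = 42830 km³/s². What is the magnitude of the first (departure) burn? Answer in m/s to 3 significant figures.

Δv₁ = 975 m/s

Transfer-ellipse semi-major axis a_t = (r₁ + r₂)/2 = (4460 + 28400)/2 = 16430 km.
Circular speed at r = 4460 km: v_c = √(μ/r) = 3.098893 km/s.
Vis-viva on the transfer ellipse at r = 4460 km gives v_t = √[μ(2/r − 1/a_t)] = 4.074244 km/s.
Δv₁ = |v_t − v_c| = |4.074244 − 3.098893| = 0.9754 km/s.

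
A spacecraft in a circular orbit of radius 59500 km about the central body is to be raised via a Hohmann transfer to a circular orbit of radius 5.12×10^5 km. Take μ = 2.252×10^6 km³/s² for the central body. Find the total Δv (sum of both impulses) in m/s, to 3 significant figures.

Δv = 3220 m/s

Transfer-ellipse semi-major axis a_t = (r₁ + r₂)/2 = (59500 + 5.120×10^5)/2 = 2.8575×10^5 km.
Circular speed at r₁: v₁ = √(μ/r₁) = √(2.252×10^6/59500) = 6.152 km/s.
Transfer-orbit speed at r₁ (vis-viva): v_p = √[μ(2/r₁ − 1/a_t)] = 8.235 km/s.
First burn Δv₁ = |v_p − v₁| = 2.083 km/s.
Circular speed at r₂: v₂ = √(μ/r₂) = 2.097 km/s.
Transfer-orbit speed at r₂: v_a = √[μ(2/r₂ − 1/a_t)] = 0.9570 km/s.
Second burn Δv₂ = |v₂ − v_a| = 1.140 km/s.
Total Δv = Δv₁ + Δv₂ = 3.223 km/s.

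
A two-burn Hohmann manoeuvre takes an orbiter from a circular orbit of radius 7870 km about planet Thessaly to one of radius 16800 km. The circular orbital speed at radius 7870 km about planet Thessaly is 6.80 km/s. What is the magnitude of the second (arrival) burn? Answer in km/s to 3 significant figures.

From the circular-orbit relation v² = μ/r at r = 7870 km: μ = v²r = (6.80)² × 7870 = 3.63909×10^5 km³/s².
The Hohmann ellipse has a_t = (r₁ + r₂)/2 = 12335 km.
On the circular orbit at r = 16800 km, v_c = √(μ/r) = 4.6542 km/s.
Transfer-orbit speed at the same r (vis-viva, a = a_t): v_t = √[μ(2/r − 1/a_t)] = 3.7176 km/s.
Δv₂ = |v_t − v_c| = |3.7176 − 4.6542| = 0.9366 km/s.

Δv₂ = 0.937 km/s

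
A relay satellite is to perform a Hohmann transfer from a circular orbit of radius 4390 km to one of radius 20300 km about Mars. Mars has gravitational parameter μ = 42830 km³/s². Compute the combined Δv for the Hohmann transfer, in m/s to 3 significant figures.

Δv = 1470 m/s

The Hohmann ellipse has a_t = (r₁ + r₂)/2 = 12345 km.
At r₁ the circular-orbit speed is v₁ = √(μ/r₁) = 3.1235 km/s.
Transfer-orbit speed at r₁ (vis-viva): v_p = √[μ(2/r₁ − 1/a_t)] = 4.0054 km/s.
First burn Δv₁ = |v_p − v₁| = 0.8819 km/s.
At r₂, v₂ = √(μ/r₂) = 1.4525 km/s.
Transfer-orbit speed at r₂: v_a = √[μ(2/r₂ − 1/a_t)] = 0.86619 km/s.
Second burn Δv₂ = |v₂ − v_a| = 0.5863 km/s.
Δv = Δv₁ + Δv₂ = 0.8819 + 0.5863 = 1.468 km/s.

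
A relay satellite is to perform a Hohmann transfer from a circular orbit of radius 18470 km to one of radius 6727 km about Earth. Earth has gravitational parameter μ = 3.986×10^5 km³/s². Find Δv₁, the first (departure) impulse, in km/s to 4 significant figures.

Δv₁ = 1.251 km/s

Semi-major axis of the transfer orbit: a_t = (18470 + 6727)/2 = 12598.5 km.
Circular speed at r = 18470 km: v_c = √(μ/r) = 4.646 km/s.
Vis-viva on the transfer ellipse at r = 18470 km gives v_t = √[μ(2/r − 1/a_t)] = 3.395 km/s.
Δv₁ = |v_t − v_c| = |3.395 − 4.646| = 1.251 km/s.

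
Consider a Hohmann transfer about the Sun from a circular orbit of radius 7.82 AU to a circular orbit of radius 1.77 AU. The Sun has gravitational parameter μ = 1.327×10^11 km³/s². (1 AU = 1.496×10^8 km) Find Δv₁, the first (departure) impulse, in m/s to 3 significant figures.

In km: r₁ = 7.82 × 1.496×10^8 = 1.169872×10^9 km; r₂ = 1.77 × 1.496×10^8 = 2.64792×10^8 km.
Transfer-ellipse semi-major axis a_t = (r₁ + r₂)/2 = (1.169872×10^9 + 2.64792×10^8)/2 = 7.17332×10^8 km.
On the circular orbit at r = 1.169872×10^9 km, v_c = √(μ/r) = 10.6504 km/s.
Vis-viva on the transfer ellipse at r = 1.169872×10^9 km gives v_t = √[μ(2/r − 1/a_t)] = 6.47081 km/s.
Δv₁ = |v_t − v_c| = |6.47081 − 10.6504| = 4.180 km/s.

Δv₁ = 4180 m/s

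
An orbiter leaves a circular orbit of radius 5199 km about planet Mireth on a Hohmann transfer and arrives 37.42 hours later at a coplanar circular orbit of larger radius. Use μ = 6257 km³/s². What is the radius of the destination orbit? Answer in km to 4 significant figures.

r₂ = 39950 km

Transfer time t = 37.42 hours = 1.34712×10^5 s, and t = π√(a_t³/μ).
So a_t = (μ t²/π²)^(1/3) = (6257 × (1.34712×10^5)² / π²)^(1/3) = 22575 km.
Since a_t = (r₁ + r₂)/2, r₂ = 2a_t − r₁ = 2×22575 − 5199 = 39951 km.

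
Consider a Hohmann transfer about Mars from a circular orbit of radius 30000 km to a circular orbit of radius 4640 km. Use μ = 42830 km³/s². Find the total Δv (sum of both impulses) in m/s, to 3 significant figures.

Δv = 1540 m/s

The Hohmann ellipse has a_t = (r₁ + r₂)/2 = 17320 km.
At r₁ the circular-orbit speed is v₁ = √(μ/r₁) = 1.19485 km/s.
Transfer-orbit speed at r₁ (vis-viva equation): v_a = √[μ(2/r₁ − 1/a_t)] = 0.618441 km/s.
First burn Δv₁ = |v_a − v₁| = 0.5764 km/s.
Circular speed at r₂: v₂ = √(μ/r₂) = 3.038191 km/s.
Transfer-orbit speed at r₂: v_p = √[μ(2/r₂ − 1/a_t)] = 3.998543 km/s.
Second burn Δv₂ = |v₂ − v_p| = 0.9604 km/s.
Total Δv = Δv₁ + Δv₂ = 1.537 km/s.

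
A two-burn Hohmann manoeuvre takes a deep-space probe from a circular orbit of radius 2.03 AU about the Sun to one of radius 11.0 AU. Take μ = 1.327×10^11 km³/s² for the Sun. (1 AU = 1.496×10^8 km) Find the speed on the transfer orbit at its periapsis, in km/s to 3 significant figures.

v = 27.2 km/s

In km: r₁ = 2.03 × 1.496×10^8 = 3.03688×10^8 km; r₂ = 11.0 × 1.496×10^8 = 1.6456×10^9 km.
Semi-major axis of the transfer orbit: a_t = (3.03688×10^8 + 1.6456×10^9)/2 = 9.74644×10^8 km.
The periapsis of the transfer ellipse is at r = 3.03688×10^8 km.
Vis-viva: v = √[μ(2/r − 1/a_t)] = √[1.327×10^11 × (2/3.03688×10^8 − 1/9.74644×10^8)] = 27.16 km/s.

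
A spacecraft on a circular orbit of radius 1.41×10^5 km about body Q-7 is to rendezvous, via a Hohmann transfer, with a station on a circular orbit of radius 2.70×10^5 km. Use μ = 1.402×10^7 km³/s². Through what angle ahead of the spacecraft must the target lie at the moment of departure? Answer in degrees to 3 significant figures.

φ = 60.5°

Semi-major axis of the transfer orbit: a_t = (1.410×10^5 + 2.700×10^5)/2 = 2.055×10^5 km.
The half-period of the transfer ellipse is t = π√(a_t³/μ) = 78160 s.
Target angular speed ω₂ = √(μ/r₂³) = 2.669×10^-5 rad/s.
Angle swept by the target during transfer: ω₂·t = 2.086 rad = 119.5°.
Arrival is 180° from departure on the ellipse, so φ = 180° − 119.5° = 60.5°.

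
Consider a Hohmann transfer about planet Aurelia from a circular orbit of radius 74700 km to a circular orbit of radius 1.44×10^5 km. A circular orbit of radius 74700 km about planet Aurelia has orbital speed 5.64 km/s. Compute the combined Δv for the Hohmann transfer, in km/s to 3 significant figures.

From the circular-orbit relation v² = μ/r at r = 74700 km: μ = v²r = (5.64)² × 74700 = 2.37618×10^6 km³/s².
Transfer-ellipse semi-major axis a_t = (r₁ + r₂)/2 = (74700 + 1.440×10^5)/2 = 1.0935×10^5 km.
Circular speed at r₁: v₁ = √(μ/r₁) = √(2.37618×10^6/74700) = 5.6400 km/s.
On the transfer ellipse at r₁, v² = μ(2/r − 1/a) gives v_p = √[μ(2/r₁ − 1/a_t)] = 6.4722 km/s.
First burn Δv₁ = |v_p − v₁| = 0.8322 km/s.
Circular speed at r₂: v₂ = √(μ/r₂) = 4.06217 km/s.
Transfer-orbit speed at r₂: v_a = √[μ(2/r₂ − 1/a_t)] = 3.35745 km/s.
Second burn Δv₂ = |v₂ − v_a| = 0.7047 km/s.
Δv = Δv₁ + Δv₂ = 0.8322 + 0.7047 = 1.537 km/s.

Δv = 1.54 km/s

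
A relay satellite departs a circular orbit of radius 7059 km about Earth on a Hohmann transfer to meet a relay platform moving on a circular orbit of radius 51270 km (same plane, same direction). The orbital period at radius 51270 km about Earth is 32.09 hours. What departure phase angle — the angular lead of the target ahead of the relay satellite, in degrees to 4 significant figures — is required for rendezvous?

From Kepler's third law T² = 4π²r³/μ at r = 51270 km, T = 32.09 hours = 32.09 × 3600 s = 1.15524×10^5 s: μ = 4π²r³/T² = 3.98662×10^5 km³/s².
The Hohmann ellipse has a_t = (r₁ + r₂)/2 = 29164.5 km.
Transfer time t = π√(a_t³/μ) = 24780 s.
Target angular speed ω₂ = √(μ/r₂³) = 5.439×10^-5 rad/s.
Angle swept by the target during transfer: ω₂·t = 1.348 rad = 77.23°.
The relay satellite traverses 180° on the transfer ellipse, so the target must lead by 180° − 77.23° = 102.8°.

φ = 102.8°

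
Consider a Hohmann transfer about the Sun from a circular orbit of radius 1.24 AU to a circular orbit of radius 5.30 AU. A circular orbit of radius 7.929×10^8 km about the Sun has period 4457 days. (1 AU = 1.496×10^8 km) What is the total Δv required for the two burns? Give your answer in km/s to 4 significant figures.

Δv = 12.28 km/s

From Kepler's third law T² = 4π²r³/μ at r = 7.929×10^8 km, T = 4457 days = 4457 × 86400 s = 3.850848×10^8 s: μ = 4π²r³/T² = 1.32710×10^11 km³/s².
In km: r₁ = 1.24 × 1.496×10^8 = 1.85504×10^8 km; r₂ = 5.30 × 1.496×10^8 = 7.9288×10^8 km.
Transfer-ellipse semi-major axis a_t = (r₁ + r₂)/2 = (1.85504×10^8 + 7.9288×10^8)/2 = 4.89192×10^8 km.
Circular speed at r₁: v₁ = √(μ/r₁) = √(1.32710×10^11/1.85504×10^8) = 26.747 km/s.
Transfer-orbit speed at r₁ (v² = μ(2/r − 1/a)): v_p = √[μ(2/r₁ − 1/a_t)] = 34.052 km/s.
First burn Δv₁ = |v_p − v₁| = 7.305 km/s.
At r₂, v₂ = √(μ/r₂) = 12.9374 km/s.
Transfer-orbit speed at r₂: v_a = √[μ(2/r₂ − 1/a_t)] = 7.96681 km/s.
Second burn Δv₂ = |v₂ − v_a| = 4.971 km/s.
Δv = Δv₁ + Δv₂ = 7.305 + 4.971 = 12.28 km/s.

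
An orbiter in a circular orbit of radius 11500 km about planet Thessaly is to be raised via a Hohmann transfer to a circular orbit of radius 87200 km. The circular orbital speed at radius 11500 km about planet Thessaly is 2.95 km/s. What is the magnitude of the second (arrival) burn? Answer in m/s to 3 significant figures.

From the circular-orbit relation v² = μ/r at r = 11500 km: μ = v²r = (2.95)² × 11500 = 1.00079×10^5 km³/s².
Semi-major axis of the transfer orbit: a_t = (11500 + 87200)/2 = 49350 km.
On the circular orbit at r = 87200 km, v_c = √(μ/r) = 1.071304 km/s.
Transfer-orbit speed at the same r (vis-viva, a = a_t): v_t = √[μ(2/r − 1/a_t)] = 0.5171518 km/s.
Δv₂ = |v_t − v_c| = |0.5171518 − 1.071304| = 0.5542 km/s.

Δv₂ = 554 m/s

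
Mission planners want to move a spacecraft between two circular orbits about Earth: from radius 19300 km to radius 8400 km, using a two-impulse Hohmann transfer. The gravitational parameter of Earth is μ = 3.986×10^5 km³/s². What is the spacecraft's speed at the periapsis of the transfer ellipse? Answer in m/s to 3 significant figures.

Transfer-ellipse semi-major axis a_t = (r₁ + r₂)/2 = (19300 + 8400)/2 = 13850 km.
At periapsis, r = 8400 km.
Vis-viva: v = √[μ(2/r − 1/a_t)] = √[3.986×10^5 × (2/8400 − 1/13850)] = 8.132 km/s.

v = 8130 m/s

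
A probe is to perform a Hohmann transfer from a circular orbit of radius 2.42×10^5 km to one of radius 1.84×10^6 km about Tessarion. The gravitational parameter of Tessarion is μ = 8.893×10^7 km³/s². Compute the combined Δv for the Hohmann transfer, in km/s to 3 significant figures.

Δv = 9.92 km/s

Transfer-ellipse semi-major axis a_t = (r₁ + r₂)/2 = (2.420×10^5 + 1.840×10^6)/2 = 1.041×10^6 km.
At r₁ the circular-orbit speed is v₁ = √(μ/r₁) = 19.170 km/s.
On the transfer ellipse at r₁, vis-viva gives v_p = √[μ(2/r₁ − 1/a_t)] = 25.486 km/s.
First burn Δv₁ = |v_p − v₁| = 6.316 km/s.
At r₂, v₂ = √(μ/r₂) = 6.952 km/s.
Transfer-orbit speed at r₂: v_a = √[μ(2/r₂ − 1/a_t)] = 3.352 km/s.
Second burn Δv₂ = |v₂ − v_a| = 3.600 km/s.
Δv = Δv₁ + Δv₂ = 6.316 + 3.600 = 9.916 km/s.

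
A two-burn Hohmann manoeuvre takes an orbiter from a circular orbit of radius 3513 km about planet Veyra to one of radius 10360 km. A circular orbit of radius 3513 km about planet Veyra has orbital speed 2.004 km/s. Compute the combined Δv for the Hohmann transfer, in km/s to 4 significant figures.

From the circular-orbit relation v² = μ/r at r = 3513 km: μ = v²r = (2.004)² × 3513 = 14108.3 km³/s².
Transfer-ellipse semi-major axis a_t = (r₁ + r₂)/2 = (3513 + 10360)/2 = 6936.5 km.
At r₁ the circular-orbit speed is v₁ = √(μ/r₁) = 2.0040 km/s.
On the transfer ellipse at r₁, v² = μ(2/r − 1/a) gives v_p = √[μ(2/r₁ − 1/a_t)] = 2.4491 km/s.
First burn Δv₁ = |v_p − v₁| = 0.4451 km/s.
At r₂, v₂ = √(μ/r₂) = 1.167 km/s.
Transfer-orbit speed at r₂: v_a = √[μ(2/r₂ − 1/a_t)] = 0.8305 km/s.
Second burn Δv₂ = |v₂ − v_a| = 0.3365 km/s.
Δv = Δv₁ + Δv₂ = 0.4451 + 0.3365 = 0.7816 km/s.

Δv = 0.7816 km/s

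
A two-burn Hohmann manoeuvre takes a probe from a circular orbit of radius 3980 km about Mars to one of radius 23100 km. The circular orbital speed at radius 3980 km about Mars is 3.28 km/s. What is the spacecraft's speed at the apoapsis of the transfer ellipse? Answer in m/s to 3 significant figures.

From the circular-orbit relation v² = μ/r at r = 3980 km: μ = v²r = (3.28)² × 3980 = 42818.4 km³/s².
Transfer-ellipse semi-major axis a_t = (r₁ + r₂)/2 = (3980 + 23100)/2 = 13540 km.
The apoapsis of the transfer ellipse is at r = 23100 km.
Vis-viva: v = √[μ(2/r − 1/a_t)] = √[42818.4 × (2/23100 − 1/13540)] = 0.7381 km/s.

v = 738 m/s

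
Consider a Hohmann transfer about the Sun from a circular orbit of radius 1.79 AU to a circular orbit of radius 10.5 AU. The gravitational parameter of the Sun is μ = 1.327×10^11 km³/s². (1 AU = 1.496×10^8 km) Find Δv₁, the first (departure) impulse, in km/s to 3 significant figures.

In km: r₁ = 1.79 × 1.496×10^8 = 2.67784×10^8 km; r₂ = 10.5 × 1.496×10^8 = 1.5708×10^9 km.
Semi-major axis of the transfer orbit: a_t = (2.67784×10^8 + 1.5708×10^9)/2 = 9.19292×10^8 km.
On the circular orbit at r = 2.67784×10^8 km, v_c = √(μ/r) = 22.261 km/s.
Vis-viva on the transfer ellipse at r = 2.67784×10^8 km gives v_t = √[μ(2/r − 1/a_t)] = 29.099 km/s.
Δv₁ = |v_t − v_c| = |29.099 − 22.261| = 6.838 km/s.

Δv₁ = 6.84 km/s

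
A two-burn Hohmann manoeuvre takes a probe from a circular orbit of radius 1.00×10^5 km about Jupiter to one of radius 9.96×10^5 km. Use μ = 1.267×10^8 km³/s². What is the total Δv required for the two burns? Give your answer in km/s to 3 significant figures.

Transfer-ellipse semi-major axis a_t = (r₁ + r₂)/2 = (1.000×10^5 + 9.960×10^5)/2 = 5.480×10^5 km.
At r₁ the circular-orbit speed is v₁ = √(μ/r₁) = 35.595 km/s.
Transfer-orbit speed at r₁ (vis-viva): v_p = √[μ(2/r₁ − 1/a_t)] = 47.987 km/s.
First burn Δv₁ = |v_p − v₁| = 12.39 km/s.
Circular speed at r₂: v₂ = √(μ/r₂) = 11.279 km/s.
Transfer-orbit speed at r₂: v_a = √[μ(2/r₂ − 1/a_t)] = 4.8180 km/s.
Second burn Δv₂ = |v₂ − v_a| = 6.461 km/s.
Total Δv = Δv₁ + Δv₂ = 18.85 km/s.

Δv = 18.9 km/s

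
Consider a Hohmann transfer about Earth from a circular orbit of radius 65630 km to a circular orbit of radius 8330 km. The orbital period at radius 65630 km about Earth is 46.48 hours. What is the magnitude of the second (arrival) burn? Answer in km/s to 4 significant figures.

From Kepler's third law T² = 4π²r³/μ at r = 65630 km, T = 46.48 hours = 46.48 × 3600 s = 1.67328×10^5 s: μ = 4π²r³/T² = 3.98593×10^5 km³/s².
Transfer-ellipse semi-major axis a_t = (r₁ + r₂)/2 = (65630 + 8330)/2 = 36980 km.
On the circular orbit at r = 8330 km, v_c = √(μ/r) = 6.917 km/s.
Vis-viva on the transfer ellipse at r = 8330 km gives v_t = √[μ(2/r − 1/a_t)] = 9.215 km/s.
Δv₂ = |v_t − v_c| = |9.215 − 6.917| = 2.298 km/s.

Δv₂ = 2.298 km/s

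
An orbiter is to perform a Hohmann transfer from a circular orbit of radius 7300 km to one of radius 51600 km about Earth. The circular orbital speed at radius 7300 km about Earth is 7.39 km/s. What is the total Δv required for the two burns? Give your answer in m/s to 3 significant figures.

Δv = 3790 m/s

From the circular-orbit relation v² = μ/r at r = 7300 km: μ = v²r = (7.39)² × 7300 = 3.98668×10^5 km³/s².
Transfer-ellipse semi-major axis a_t = (r₁ + r₂)/2 = (7300 + 51600)/2 = 29450 km.
Circular speed at r₁: v₁ = √(μ/r₁) = √(3.98668×10^5/7300) = 7.390 km/s.
Transfer-orbit speed at r₁ (vis-viva): v_p = √[μ(2/r₁ − 1/a_t)] = 9.782 km/s.
First burn Δv₁ = |v_p − v₁| = 2.392 km/s.
Circular speed at r₂: v₂ = √(μ/r₂) = 2.780 km/s.
Transfer-orbit speed at r₂: v_a = √[μ(2/r₂ − 1/a_t)] = 1.384 km/s.
Second burn Δv₂ = |v₂ − v_a| = 1.396 km/s.
Total Δv = Δv₁ + Δv₂ = 3.788 km/s.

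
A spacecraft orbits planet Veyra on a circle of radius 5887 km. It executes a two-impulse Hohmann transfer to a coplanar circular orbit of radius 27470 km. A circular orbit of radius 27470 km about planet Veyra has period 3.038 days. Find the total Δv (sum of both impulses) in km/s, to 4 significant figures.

From Kepler's third law T² = 4π²r³/μ at r = 27470 km, T = 3.038 days = 3.038 × 86400 s = 2.624832×10^5 s: μ = 4π²r³/T² = 11877.7 km³/s².
Transfer-ellipse semi-major axis a_t = (r₁ + r₂)/2 = (5887 + 27470)/2 = 16678.5 km.
Circular speed at r₁: v₁ = √(μ/r₁) = √(11877.7/5887) = 1.4204 km/s.
On the transfer ellipse at r₁, v² = μ(2/r − 1/a) gives v_p = √[μ(2/r₁ − 1/a_t)] = 1.8229 km/s.
First burn Δv₁ = |v_p − v₁| = 0.4025 km/s.
Circular speed at r₂: v₂ = √(μ/r₂) = 0.6576 km/s.
Transfer-orbit speed at r₂: v_a = √[μ(2/r₂ − 1/a_t)] = 0.3907 km/s.
Second burn Δv₂ = |v₂ − v_a| = 0.2669 km/s.
Δv = Δv₁ + Δv₂ = 0.4025 + 0.2669 = 0.6694 km/s.

Δv = 0.6694 km/s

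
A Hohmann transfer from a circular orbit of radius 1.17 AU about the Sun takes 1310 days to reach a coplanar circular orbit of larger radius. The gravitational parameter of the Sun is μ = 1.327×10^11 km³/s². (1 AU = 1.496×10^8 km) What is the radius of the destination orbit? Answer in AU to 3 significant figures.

r₂ = 6.27 AU

In km: r₁ = 1.17 × 1.496×10^8 = 1.75032×10^8 km.
Transfer time t = 1310 days = 1.13184×10^8 s, and t = π√(a_t³/μ).
So a_t = (μ t²/π²)^(1/3) = (1.327×10^11 × (1.13184×10^8)² / π²)^(1/3) = 5.5639×10^8 km.
Since a_t = (r₁ + r₂)/2, r₂ = 2a_t − r₁ = 2×5.5639×10^8 − 1.75032×10^8 = 9.37748×10^8 km.
In AU: r₂ = 9.37748×10^8 / 1.496×10^8 = 6.27 AU.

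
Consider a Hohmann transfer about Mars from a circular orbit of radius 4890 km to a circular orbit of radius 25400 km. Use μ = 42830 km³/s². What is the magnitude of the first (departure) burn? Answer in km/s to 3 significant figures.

Transfer-ellipse semi-major axis a_t = (r₁ + r₂)/2 = (4890 + 25400)/2 = 15145 km.
Circular speed at r = 4890 km: v_c = √(μ/r) = 2.9595 km/s.
Vis-viva on the transfer ellipse at r = 4890 km gives v_t = √[μ(2/r − 1/a_t)] = 3.8327 km/s.
Δv₁ = |v_t − v_c| = |3.8327 − 2.9595| = 0.8732 km/s.

Δv₁ = 0.873 km/s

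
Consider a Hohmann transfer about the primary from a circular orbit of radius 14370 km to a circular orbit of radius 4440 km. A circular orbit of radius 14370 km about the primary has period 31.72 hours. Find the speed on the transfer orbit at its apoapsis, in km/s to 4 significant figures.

From Kepler's third law T² = 4π²r³/μ at r = 14370 km, T = 31.72 hours = 31.72 × 3600 s = 1.14192×10^5 s: μ = 4π²r³/T² = 8983.77 km³/s².
Semi-major axis of the transfer orbit: a_t = (14370 + 4440)/2 = 9405 km.
At apoapsis, r = 14370 km.
Applying v² = μ(2/r − 1/a_t): v = 0.5433 km/s.

v = 0.5433 km/s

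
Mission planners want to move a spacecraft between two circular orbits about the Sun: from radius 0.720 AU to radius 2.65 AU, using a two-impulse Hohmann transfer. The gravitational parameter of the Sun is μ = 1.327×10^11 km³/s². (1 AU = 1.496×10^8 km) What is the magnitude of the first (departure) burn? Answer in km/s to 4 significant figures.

In km: r₁ = 0.720 × 1.496×10^8 = 1.07712×10^8 km; r₂ = 2.65 × 1.496×10^8 = 3.9644×10^8 km.
Semi-major axis of the transfer orbit: a_t = (1.07712×10^8 + 3.9644×10^8)/2 = 2.52076×10^8 km.
Circular speed at r = 1.07712×10^8 km: v_c = √(μ/r) = 35.100 km/s.
Vis-viva on the transfer ellipse at r = 1.07712×10^8 km gives v_t = √[μ(2/r − 1/a_t)] = 44.018 km/s.
Δv₁ = |v_t − v_c| = |44.018 − 35.100| = 8.918 km/s.

Δv₁ = 8.918 km/s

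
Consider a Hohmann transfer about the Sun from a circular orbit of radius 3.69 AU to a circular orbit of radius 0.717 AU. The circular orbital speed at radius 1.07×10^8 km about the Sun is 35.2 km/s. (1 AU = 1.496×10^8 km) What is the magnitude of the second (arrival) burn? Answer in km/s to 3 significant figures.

Δv₂ = 10.3 km/s

From the circular-orbit relation v² = μ/r at r = 1.07×10^8 km: μ = v²r = (35.2)² × 1.07×10^8 = 1.32577×10^11 km³/s².
In km: r₁ = 3.69 × 1.496×10^8 = 5.52024×10^8 km; r₂ = 0.717 × 1.496×10^8 = 1.072632×10^8 km.
The Hohmann ellipse has a_t = (r₁ + r₂)/2 = 3.296436×10^8 km.
On the circular orbit at r = 1.072632×10^8 km, v_c = √(μ/r) = 35.16 km/s.
Vis-viva on the transfer ellipse at r = 1.072632×10^8 km gives v_t = √[μ(2/r − 1/a_t)] = 45.50 km/s.
Δv₂ = |v_t − v_c| = |45.50 − 35.16| = 10.34 km/s.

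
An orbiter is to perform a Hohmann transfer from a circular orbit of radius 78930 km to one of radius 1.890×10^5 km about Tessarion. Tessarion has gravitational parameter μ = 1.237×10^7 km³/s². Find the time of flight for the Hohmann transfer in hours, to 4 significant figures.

Semi-major axis of the transfer orbit: a_t = (78930 + 1.890×10^5)/2 = 1.33965×10^5 km.
Half the transfer-orbit period gives t = π√(a_t³/μ) = 43800 s.
Converting: 43800 s ÷ 3600 s/hour = 12.17 hours.

t = 12.17 hours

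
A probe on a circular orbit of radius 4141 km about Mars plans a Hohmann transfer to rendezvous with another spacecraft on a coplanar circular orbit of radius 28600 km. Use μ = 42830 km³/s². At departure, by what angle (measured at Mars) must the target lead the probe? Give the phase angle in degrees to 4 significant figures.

Semi-major axis of the transfer orbit: a_t = (4141 + 28600)/2 = 16370.5 km.
Transfer time t = π√(a_t³/μ) = 31795.73 s.
Target angular speed ω₂ = √(μ/r₂³) = 4.278830×10^-5 rad/s.
Angle swept by the target during transfer: ω₂·t = 1.360485 rad = 77.95005°.
Arrival is 180° from departure on the ellipse, so φ = 180° − 77.95005° = 102.0°.

φ = 102.0°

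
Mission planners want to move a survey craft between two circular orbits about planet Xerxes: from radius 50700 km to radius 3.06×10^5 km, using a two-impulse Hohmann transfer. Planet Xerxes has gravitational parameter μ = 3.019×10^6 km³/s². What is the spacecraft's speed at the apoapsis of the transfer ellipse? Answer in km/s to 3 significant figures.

v = 1.67 km/s

Transfer-ellipse semi-major axis a_t = (r₁ + r₂)/2 = (50700 + 3.060×10^5)/2 = 1.7835×10^5 km.
At apoapsis, r = 3.060×10^5 km.
Applying v² = μ(2/r − 1/a_t): v = 1.675 km/s.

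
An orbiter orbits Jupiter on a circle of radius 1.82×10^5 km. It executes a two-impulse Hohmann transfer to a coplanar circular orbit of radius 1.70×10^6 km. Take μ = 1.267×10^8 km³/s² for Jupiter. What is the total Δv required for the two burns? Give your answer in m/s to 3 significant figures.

Δv = 13900 m/s

Semi-major axis of the transfer orbit: a_t = (1.820×10^5 + 1.700×10^6)/2 = 9.410×10^5 km.
Circular speed at r₁: v₁ = √(μ/r₁) = √(1.267×10^8/1.820×10^5) = 26.38473 km/s.
On the transfer ellipse at r₁, vis-viva equation gives v_p = √[μ(2/r₁ − 1/a_t)] = 35.46355 km/s.
First burn Δv₁ = |v_p − v₁| = 9.0788 km/s.
At r₂, v₂ = √(μ/r₂) = 8.633042 km/s.
Transfer-orbit speed at r₂: v_a = √[μ(2/r₂ − 1/a_t)] = 3.796686 km/s.
Second burn Δv₂ = |v₂ − v_a| = 4.8364 km/s.
Total Δv = Δv₁ + Δv₂ = 13.92 km/s.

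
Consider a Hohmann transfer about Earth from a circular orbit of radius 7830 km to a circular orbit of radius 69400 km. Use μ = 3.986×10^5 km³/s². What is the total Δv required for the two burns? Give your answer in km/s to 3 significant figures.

Semi-major axis of the transfer orbit: a_t = (7830 + 69400)/2 = 38615 km.
Circular speed at r₁: v₁ = √(μ/r₁) = √(3.986×10^5/7830) = 7.1349 km/s.
On the transfer ellipse at r₁, vis-viva equation gives v_p = √[μ(2/r₁ − 1/a_t)] = 9.5651 km/s.
First burn Δv₁ = |v_p − v₁| = 2.4302 km/s.
At r₂, v₂ = √(μ/r₂) = 2.3966 km/s.
Transfer-orbit speed at r₂: v_a = √[μ(2/r₂ − 1/a_t)] = 1.0792 km/s.
Second burn Δv₂ = |v₂ − v_a| = 1.3174 km/s.
Δv = Δv₁ + Δv₂ = 2.4302 + 1.3174 = 3.748 km/s.

Δv = 3.75 km/s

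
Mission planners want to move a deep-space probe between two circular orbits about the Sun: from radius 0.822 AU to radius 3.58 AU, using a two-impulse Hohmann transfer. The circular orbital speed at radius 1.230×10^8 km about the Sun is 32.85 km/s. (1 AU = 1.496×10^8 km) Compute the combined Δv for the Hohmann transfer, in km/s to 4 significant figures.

Δv = 15.17 km/s

From the circular-orbit relation v² = μ/r at r = 1.230×10^8 km: μ = v²r = (32.85)² × 1.230×10^8 = 1.32732×10^11 km³/s².
In km: r₁ = 0.822 × 1.496×10^8 = 1.229712×10^8 km; r₂ = 3.58 × 1.496×10^8 = 5.35568×10^8 km.
The Hohmann ellipse has a_t = (r₁ + r₂)/2 = 3.292696×10^8 km.
At r₁ the circular-orbit speed is v₁ = √(μ/r₁) = 32.8538 km/s.
On the transfer ellipse at r₁, v² = μ(2/r − 1/a) gives v_p = √[μ(2/r₁ − 1/a_t)] = 41.9004 km/s.
First burn Δv₁ = |v_p − v₁| = 9.047 km/s.
At r₂, v₂ = √(μ/r₂) = 15.743 km/s.
Transfer-orbit speed at r₂: v_a = √[μ(2/r₂ − 1/a_t)] = 9.6207 km/s.
Second burn Δv₂ = |v₂ − v_a| = 6.122 km/s.
Δv = Δv₁ + Δv₂ = 9.047 + 6.122 = 15.17 km/s.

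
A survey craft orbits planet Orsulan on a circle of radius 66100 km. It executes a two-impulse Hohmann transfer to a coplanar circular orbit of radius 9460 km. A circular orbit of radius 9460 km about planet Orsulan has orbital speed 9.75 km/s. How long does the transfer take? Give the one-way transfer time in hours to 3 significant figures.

t = 6.76 hours

From the circular-orbit relation v² = μ/r at r = 9460 km: μ = v²r = (9.75)² × 9460 = 8.99291×10^5 km³/s².
Transfer-ellipse semi-major axis a_t = (r₁ + r₂)/2 = (66100 + 9460)/2 = 37780 km.
By Kepler's third law the transfer-orbit period is T = 2π√(a_t³/μ), so t = T/2 = 24330 s.
Converting: 24330 s ÷ 3600 s/hour = 6.76 hours.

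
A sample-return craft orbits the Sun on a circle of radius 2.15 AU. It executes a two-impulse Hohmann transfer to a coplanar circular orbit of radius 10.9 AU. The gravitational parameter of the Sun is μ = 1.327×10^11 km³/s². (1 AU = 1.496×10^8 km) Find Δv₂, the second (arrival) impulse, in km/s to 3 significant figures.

Δv₂ = 3.84 km/s

In km: r₁ = 2.15 × 1.496×10^8 = 3.2164×10^8 km; r₂ = 10.9 × 1.496×10^8 = 1.63064×10^9 km.
Transfer-ellipse semi-major axis a_t = (r₁ + r₂)/2 = (3.2164×10^8 + 1.63064×10^9)/2 = 9.7614×10^8 km.
Circular speed at r = 1.63064×10^9 km: v_c = √(μ/r) = 9.021 km/s.
Transfer-orbit speed at the same r (vis-viva, a = a_t): v_t = √[μ(2/r − 1/a_t)] = 5.178 km/s.
Δv₂ = |v_t − v_c| = |5.178 − 9.021| = 3.843 km/s.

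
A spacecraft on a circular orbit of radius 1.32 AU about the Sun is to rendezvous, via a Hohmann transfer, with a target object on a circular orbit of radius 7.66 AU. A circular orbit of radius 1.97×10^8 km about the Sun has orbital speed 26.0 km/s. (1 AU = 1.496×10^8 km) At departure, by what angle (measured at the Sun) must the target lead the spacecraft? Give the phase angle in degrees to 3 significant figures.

φ = 99.2°

From the circular-orbit relation v² = μ/r at r = 1.97×10^8 km: μ = v²r = (26.0)² × 1.97×10^8 = 1.33172×10^11 km³/s².
In km: r₁ = 1.32 × 1.496×10^8 = 1.97472×10^8 km; r₂ = 7.66 × 1.496×10^8 = 1.145936×10^9 km.
Semi-major axis of the transfer orbit: a_t = (1.97472×10^8 + 1.145936×10^9)/2 = 6.71704×10^8 km.
Transfer time t = π√(a_t³/μ) = 1.4987×10^8 s.
Target angular speed ω₂ = √(μ/r₂³) = 9.4073×10^-9 rad/s.
Angle swept by the target during transfer: ω₂·t = 1.4099 rad = 80.78°.
Arrival is 180° from departure on the ellipse, so φ = 180° − 80.78° = 99.2°.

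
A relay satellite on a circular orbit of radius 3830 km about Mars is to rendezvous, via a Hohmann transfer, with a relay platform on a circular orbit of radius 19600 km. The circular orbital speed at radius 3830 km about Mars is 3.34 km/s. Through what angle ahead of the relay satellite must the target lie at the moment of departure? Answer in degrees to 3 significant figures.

From the circular-orbit relation v² = μ/r at r = 3830 km: μ = v²r = (3.34)² × 3830 = 42725.9 km³/s².
The Hohmann ellipse has a_t = (r₁ + r₂)/2 = 11715 km.
Transfer time t = π√(a_t³/μ) = 19272 s.
Target angular speed ω₂ = √(μ/r₂³) = 7.5329×10^-5 rad/s.
Angle swept by the target during transfer: ω₂·t = 1.4517 rad = 83.18°.
Arrival is 180° from departure on the ellipse, so φ = 180° − 83.18° = 96.8°.

φ = 96.8°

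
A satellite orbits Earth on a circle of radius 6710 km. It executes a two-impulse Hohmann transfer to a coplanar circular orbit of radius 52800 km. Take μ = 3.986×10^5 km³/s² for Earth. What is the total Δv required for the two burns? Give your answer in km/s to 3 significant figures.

Δv = 4.00 km/s

The Hohmann ellipse has a_t = (r₁ + r₂)/2 = 29755 km.
Circular speed at r₁: v₁ = √(μ/r₁) = √(3.986×10^5/6710) = 7.7074 km/s.
Transfer-orbit speed at r₁ (vis-viva): v_p = √[μ(2/r₁ − 1/a_t)] = 10.267 km/s.
First burn Δv₁ = |v_p − v₁| = 2.5596 km/s.
At r₂, v₂ = √(μ/r₂) = 2.7476 km/s.
Transfer-orbit speed at r₂: v_a = √[μ(2/r₂ − 1/a_t)] = 1.3048 km/s.
Second burn Δv₂ = |v₂ − v_a| = 1.4428 km/s.
Total Δv = Δv₁ + Δv₂ = 4.002 km/s.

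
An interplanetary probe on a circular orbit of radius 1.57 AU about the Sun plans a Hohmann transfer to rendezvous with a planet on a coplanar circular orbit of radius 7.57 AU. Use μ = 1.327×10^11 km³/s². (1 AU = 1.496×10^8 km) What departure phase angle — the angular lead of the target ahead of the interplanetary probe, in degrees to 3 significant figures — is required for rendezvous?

In km: r₁ = 1.57 × 1.496×10^8 = 2.34872×10^8 km; r₂ = 7.57 × 1.496×10^8 = 1.132472×10^9 km.
Transfer-ellipse semi-major axis a_t = (r₁ + r₂)/2 = (2.34872×10^8 + 1.132472×10^9)/2 = 6.83672×10^8 km.
Transfer time t = π√(a_t³/μ) = 1.5417×10^8 s.
Target angular speed ω₂ = √(μ/r₂³) = 9.5586×10^-9 rad/s.
Angle swept by the target during transfer: ω₂·t = 1.4736 rad = 84.43°.
The interplanetary probe traverses 180° on the transfer ellipse, so the target must lead by 180° − 84.43° = 95.6°.

φ = 95.6°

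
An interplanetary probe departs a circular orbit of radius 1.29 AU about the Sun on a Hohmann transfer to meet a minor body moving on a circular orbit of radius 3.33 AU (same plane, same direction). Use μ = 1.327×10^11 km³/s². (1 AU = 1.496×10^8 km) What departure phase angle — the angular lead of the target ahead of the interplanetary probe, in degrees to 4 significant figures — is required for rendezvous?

In km: r₁ = 1.29 × 1.496×10^8 = 1.92984×10^8 km; r₂ = 3.33 × 1.496×10^8 = 4.98168×10^8 km.
The Hohmann ellipse has a_t = (r₁ + r₂)/2 = 3.45576×10^8 km.
Transfer time t = π√(a_t³/μ) = 5.540×10^7 s.
Target angular speed ω₂ = √(μ/r₂³) = 3.276×10^-8 rad/s.
Angle swept by the target during transfer: ω₂·t = 1.815 rad = 104.0°.
The interplanetary probe traverses 180° on the transfer ellipse, so the target must lead by 180° − 104.0° = 76.00°.

φ = 76.00°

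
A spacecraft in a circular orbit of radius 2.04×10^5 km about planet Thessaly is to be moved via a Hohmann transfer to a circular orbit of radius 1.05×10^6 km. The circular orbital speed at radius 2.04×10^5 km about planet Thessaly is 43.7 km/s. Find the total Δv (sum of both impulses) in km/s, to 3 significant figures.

Δv = 21.1 km/s

From the circular-orbit relation v² = μ/r at r = 2.04×10^5 km: μ = v²r = (43.7)² × 2.04×10^5 = 3.89577×10^8 km³/s².
Semi-major axis of the transfer orbit: a_t = (2.040×10^5 + 1.050×10^6)/2 = 6.270×10^5 km.
At r₁ the circular-orbit speed is v₁ = √(μ/r₁) = 43.700 km/s.
Transfer-orbit speed at r₁ (v² = μ(2/r − 1/a)): v_p = √[μ(2/r₁ − 1/a_t)] = 56.551 km/s.
First burn Δv₁ = |v_p − v₁| = 12.851 km/s.
At r₂, v₂ = √(μ/r₂) = 19.2620 km/s.
Transfer-orbit speed at r₂: v_a = √[μ(2/r₂ − 1/a_t)] = 10.9871 km/s.
Second burn Δv₂ = |v₂ − v_a| = 8.2749 km/s.
Total Δv = Δv₁ + Δv₂ = 21.13 km/s.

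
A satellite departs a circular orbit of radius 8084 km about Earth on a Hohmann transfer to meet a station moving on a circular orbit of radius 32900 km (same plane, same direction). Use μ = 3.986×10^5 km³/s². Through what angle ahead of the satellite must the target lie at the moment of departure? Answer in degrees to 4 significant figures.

Transfer-ellipse semi-major axis a_t = (r₁ + r₂)/2 = (8084 + 32900)/2 = 20492 km.
Transfer time t = π√(a_t³/μ) = 14596.8 s.
Target angular speed ω₂ = √(μ/r₂³) = 1.05797×10^-4 rad/s.
Angle swept by the target during transfer: ω₂·t = 1.5443 rad = 88.48°.
Arrival is 180° from departure on the ellipse, so φ = 180° − 88.48° = 91.52°.

φ = 91.52°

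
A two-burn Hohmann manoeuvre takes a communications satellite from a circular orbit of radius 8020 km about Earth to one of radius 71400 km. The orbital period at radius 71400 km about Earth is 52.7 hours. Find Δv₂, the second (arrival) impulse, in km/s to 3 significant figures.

From Kepler's third law T² = 4π²r³/μ at r = 71400 km, T = 52.7 hours = 52.7 × 3600 s = 1.8972×10^5 s: μ = 4π²r³/T² = 3.99235×10^5 km³/s².
Transfer-ellipse semi-major axis a_t = (r₁ + r₂)/2 = (8020 + 71400)/2 = 39710 km.
Circular speed at r = 71400 km: v_c = √(μ/r) = 2.365 km/s.
Vis-viva on the transfer ellipse at r = 71400 km gives v_t = √[μ(2/r − 1/a_t)] = 1.063 km/s.
Δv₂ = |v_t − v_c| = |1.063 − 2.365| = 1.302 km/s.

Δv₂ = 1.30 km/s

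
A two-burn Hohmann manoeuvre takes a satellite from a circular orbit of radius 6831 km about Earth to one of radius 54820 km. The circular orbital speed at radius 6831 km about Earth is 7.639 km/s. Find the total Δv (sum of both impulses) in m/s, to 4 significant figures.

From the circular-orbit relation v² = μ/r at r = 6831 km: μ = v²r = (7.639)² × 6831 = 3.98618×10^5 km³/s².
Transfer-ellipse semi-major axis a_t = (r₁ + r₂)/2 = (6831 + 54820)/2 = 30825.5 km.
Circular speed at r₁: v₁ = √(μ/r₁) = √(3.98618×10^5/6831) = 7.6390 km/s.
On the transfer ellipse at r₁, vis-viva equation gives v_p = √[μ(2/r₁ − 1/a_t)] = 10.187 km/s.
First burn Δv₁ = |v_p − v₁| = 2.548 km/s.
At r₂, v₂ = √(μ/r₂) = 2.6966 km/s.
Transfer-orbit speed at r₂: v_a = √[μ(2/r₂ − 1/a_t)] = 1.2694 km/s.
Second burn Δv₂ = |v₂ − v_a| = 1.427 km/s.
Δv = Δv₁ + Δv₂ = 2.548 + 1.427 = 3.975 km/s.

Δv = 3975 m/s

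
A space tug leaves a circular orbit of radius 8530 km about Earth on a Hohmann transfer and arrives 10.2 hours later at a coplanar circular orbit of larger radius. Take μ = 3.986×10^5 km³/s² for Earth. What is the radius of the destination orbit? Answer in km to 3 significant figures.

Transfer time t = 10.2 hours = 36720 s, and t = π√(a_t³/μ).
So a_t = (μ t²/π²)^(1/3) = (3.986×10^5 × (36720)² / π²)^(1/3) = 37904 km.
Since a_t = (r₁ + r₂)/2, r₂ = 2a_t − r₁ = 2×37904 − 8530 = 67278 km.

r₂ = 67300 km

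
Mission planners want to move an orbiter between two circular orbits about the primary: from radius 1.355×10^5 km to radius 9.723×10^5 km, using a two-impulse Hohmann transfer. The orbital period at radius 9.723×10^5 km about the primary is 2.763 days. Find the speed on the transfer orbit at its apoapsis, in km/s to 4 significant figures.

v = 12.66 km/s

From Kepler's third law T² = 4π²r³/μ at r = 9.723×10^5 km, T = 2.763 days = 2.763 × 86400 s = 2.387232×10^5 s: μ = 4π²r³/T² = 6.36753×10^8 km³/s².
Semi-major axis of the transfer orbit: a_t = (1.355×10^5 + 9.723×10^5)/2 = 5.539×10^5 km.
The apoapsis of the transfer ellipse is at r = 9.723×10^5 km.
Vis-viva: v = √[μ(2/r − 1/a_t)] = √[6.36753×10^8 × (2/9.723×10^5 − 1/5.539×10^5)] = 12.66 km/s.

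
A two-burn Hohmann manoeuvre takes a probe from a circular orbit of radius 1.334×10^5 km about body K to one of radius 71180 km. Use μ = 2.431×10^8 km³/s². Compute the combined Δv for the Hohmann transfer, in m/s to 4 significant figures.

Δv = 15380 m/s

The Hohmann ellipse has a_t = (r₁ + r₂)/2 = 1.0229×10^5 km.
At r₁ the circular-orbit speed is v₁ = √(μ/r₁) = 42.68886 km/s.
Transfer-orbit speed at r₁ (vis-viva equation): v_a = √[μ(2/r₁ − 1/a_t)] = 35.61041 km/s.
First burn Δv₁ = |v_a − v₁| = 7.078 km/s.
At r₂, v₂ = √(μ/r₂) = 58.440 km/s.
Transfer-orbit speed at r₂: v_p = √[μ(2/r₂ − 1/a_t)] = 66.738 km/s.
Second burn Δv₂ = |v₂ − v_p| = 8.298 km/s.
Δv = Δv₁ + Δv₂ = 7.078 + 8.298 = 15.38 km/s.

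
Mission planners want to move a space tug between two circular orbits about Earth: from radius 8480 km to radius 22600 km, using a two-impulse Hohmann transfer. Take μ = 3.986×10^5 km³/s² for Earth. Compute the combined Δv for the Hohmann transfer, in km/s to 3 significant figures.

The Hohmann ellipse has a_t = (r₁ + r₂)/2 = 15540 km.
At r₁ the circular-orbit speed is v₁ = √(μ/r₁) = 6.856 km/s.
On the transfer ellipse at r₁, vis-viva equation gives v_p = √[μ(2/r₁ − 1/a_t)] = 8.268 km/s.
First burn Δv₁ = |v_p − v₁| = 1.412 km/s.
At r₂, v₂ = √(μ/r₂) = 4.1997 km/s.
Transfer-orbit speed at r₂: v_a = √[μ(2/r₂ − 1/a_t)] = 3.1023 km/s.
Second burn Δv₂ = |v₂ − v_a| = 1.097 km/s.
Δv = Δv₁ + Δv₂ = 1.412 + 1.097 = 2.509 km/s.

Δv = 2.51 km/s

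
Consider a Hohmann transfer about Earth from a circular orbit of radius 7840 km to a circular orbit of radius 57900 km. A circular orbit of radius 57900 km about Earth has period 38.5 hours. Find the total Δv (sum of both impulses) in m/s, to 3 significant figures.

From Kepler's third law T² = 4π²r³/μ at r = 57900 km, T = 38.5 hours = 38.5 × 3600 s = 1.386×10^5 s: μ = 4π²r³/T² = 3.98905×10^5 km³/s².
The Hohmann ellipse has a_t = (r₁ + r₂)/2 = 32870 km.
Circular speed at r₁: v₁ = √(μ/r₁) = √(3.98905×10^5/7840) = 7.133 km/s.
On the transfer ellipse at r₁, vis-viva equation gives v_p = √[μ(2/r₁ − 1/a_t)] = 9.467 km/s.
First burn Δv₁ = |v_p − v₁| = 2.334 km/s.
Circular speed at r₂: v₂ = √(μ/r₂) = 2.625 km/s.
Transfer-orbit speed at r₂: v_a = √[μ(2/r₂ − 1/a_t)] = 1.282 km/s.
Second burn Δv₂ = |v₂ − v_a| = 1.343 km/s.
Δv = Δv₁ + Δv₂ = 2.334 + 1.343 = 3.677 km/s.

Δv = 3680 m/s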